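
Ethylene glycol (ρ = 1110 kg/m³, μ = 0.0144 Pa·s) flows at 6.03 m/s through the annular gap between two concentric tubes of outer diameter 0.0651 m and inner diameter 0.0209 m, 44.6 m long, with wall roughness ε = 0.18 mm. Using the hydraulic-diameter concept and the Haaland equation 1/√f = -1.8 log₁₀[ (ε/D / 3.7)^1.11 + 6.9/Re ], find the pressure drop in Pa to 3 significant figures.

ΔP ≈ 668000 Pa

Hydraulic diameter D_h = 4A/P = D_o - D_i = 0.0651 - 0.0209 = 0.0442 m.
Re = ρVD_h/μ = 1110·6.03·0.0442/0.0144 = 2.054e+04.
ε/D_h = 0.00018/0.0442 = 0.00407; Haaland gives 1/√f = -1.8 log₁₀[0.00052+0.000336] = 5.521, so f = 0.0328.
ΔP = f(L/D_h)(ρV²/2) = 0.0328·44.6/0.0442·2.018e+04 = 6.679e+05 Pa.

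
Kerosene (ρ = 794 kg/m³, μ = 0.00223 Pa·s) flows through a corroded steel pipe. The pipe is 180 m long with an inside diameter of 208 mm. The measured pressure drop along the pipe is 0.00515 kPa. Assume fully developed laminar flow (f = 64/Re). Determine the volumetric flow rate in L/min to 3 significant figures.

Q ≈ 35.4 L/min

For laminar flow, f = 64/Re with Re = ρVD/μ, so Darcy-Weisbach reduces to ΔP = 32μLV/D². Solving for V: V = ΔP·D²/(32μL) = 5.15·(0.208)²/(32·0.00223·180) = 0.01735 m/s.
Check: Re = ρVD/μ = 794·0.01735·0.208/0.00223 = 1285 < 2300, so the laminar assumption holds.
Q = V·A = 0.01735·(π/4·0.208²) = 0.0005894 m³/s = 35.4 L/min.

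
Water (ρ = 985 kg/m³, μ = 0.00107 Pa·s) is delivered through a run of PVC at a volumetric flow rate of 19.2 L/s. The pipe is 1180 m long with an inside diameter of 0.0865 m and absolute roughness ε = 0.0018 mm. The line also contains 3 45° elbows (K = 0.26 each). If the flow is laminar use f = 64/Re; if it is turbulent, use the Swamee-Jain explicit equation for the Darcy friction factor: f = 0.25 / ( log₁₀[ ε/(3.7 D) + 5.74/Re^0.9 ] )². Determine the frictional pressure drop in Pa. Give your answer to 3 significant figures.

ΔP ≈ 1.08×10^6 Pa

Q = 19.2 L/s = 19.2/1000 = 0.0192 m³/s.
Cross-sectional area A = πD²/4 = π(0.0865)²/4 = 0.005877 m²; mean velocity V = Q/A = 0.0192/0.005877 = 3.267 m/s.
Reynolds number Re = ρVD/μ = 985 · 3.267 · 0.0865 / 0.00107 = 2.602e+05.
Re > 4000 → turbulent. Relative roughness ε/D = 1.8e-06/0.0865 = 2.08e-05. Swamee-Jain: f = 0.25/(log₁₀[2.08e-05/3.7 + 5.74/2.602e+05^0.9])² = 0.25/(log₁₀[5.62e-06 + 7.68e-05])² = 0.25/(-4.084)² = 0.01499.
Total minor-loss coefficient ΣK = 3·0.26 = 0.78.
ΔP = [f·L/D + ΣK]·(ρV²/2) = [0.01499·1180/0.0865 + 0.78]·(985·3.267²/2) = [204.5 + 0.78]·5257 = 1.079e+06 Pa.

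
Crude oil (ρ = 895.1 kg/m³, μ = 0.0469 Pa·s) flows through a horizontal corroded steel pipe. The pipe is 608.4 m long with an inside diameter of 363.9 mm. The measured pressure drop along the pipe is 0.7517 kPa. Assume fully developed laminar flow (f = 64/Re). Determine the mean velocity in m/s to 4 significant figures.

For laminar flow, f = 64/Re with Re = ρVD/μ, so Darcy-Weisbach reduces to ΔP = 32μLV/D². Solving for V: V = ΔP·D²/(32μL) = 751.7·(0.3639)²/(32·0.0469·608.4) = 0.109 m/s.
Check: Re = ρVD/μ = 895.1·0.109·0.3639/0.0469 = 757.1 < 2300, so the laminar assumption holds.

V ≈ 0.1090 m/s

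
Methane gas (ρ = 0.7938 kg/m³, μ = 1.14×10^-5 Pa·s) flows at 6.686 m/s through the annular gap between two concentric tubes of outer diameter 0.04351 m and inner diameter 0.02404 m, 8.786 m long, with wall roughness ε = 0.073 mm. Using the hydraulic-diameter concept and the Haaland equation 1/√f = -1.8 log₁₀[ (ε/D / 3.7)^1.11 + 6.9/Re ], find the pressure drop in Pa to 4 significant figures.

Hydraulic diameter D_h = 4A/P = D_o - D_i = 0.04351 - 0.02404 = 0.01947 m.
Re = ρVD_h/μ = 0.7938·6.686·0.01947/1.14e-05 = 9064.
ε/D_h = 7.3e-05/0.01947 = 0.00375; Haaland gives 1/√f = -1.8 log₁₀[0.000475+0.000761] = 5.234, so f = 0.0365.
ΔP = f(L/D_h)(ρV²/2) = 0.0365·8.786/0.01947·17.74 = 292.2 Pa.

ΔP ≈ 292.2 Pa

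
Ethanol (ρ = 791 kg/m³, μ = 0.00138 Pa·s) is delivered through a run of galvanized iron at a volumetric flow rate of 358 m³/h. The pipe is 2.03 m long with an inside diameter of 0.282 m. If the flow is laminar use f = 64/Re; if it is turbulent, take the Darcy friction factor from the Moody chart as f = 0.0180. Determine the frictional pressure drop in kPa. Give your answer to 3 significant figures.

Q = 358 m³/h = 358/3600 = 0.09944 m³/s.
Cross-sectional area A = πD²/4 = π(0.282)²/4 = 0.06246 m²; mean velocity V = Q/A = 0.09944/0.06246 = 1.592 m/s.
Reynolds number Re = ρVD/μ = 791 · 1.592 · 0.282 / 0.00138 = 2.574e+05.
Re > 4000 → turbulent; use the Moody-chart value f = 0.0180.
Darcy-Weisbach: ΔP = f(L/D)(ρV²/2) = 0.018·(2.03/0.282)·(791·1.592²/2) = 0.018·7.199·1003 = 129.9 Pa.
ΔP = 129.9 Pa = 0.130 kPa.

ΔP ≈ 0.130 kPa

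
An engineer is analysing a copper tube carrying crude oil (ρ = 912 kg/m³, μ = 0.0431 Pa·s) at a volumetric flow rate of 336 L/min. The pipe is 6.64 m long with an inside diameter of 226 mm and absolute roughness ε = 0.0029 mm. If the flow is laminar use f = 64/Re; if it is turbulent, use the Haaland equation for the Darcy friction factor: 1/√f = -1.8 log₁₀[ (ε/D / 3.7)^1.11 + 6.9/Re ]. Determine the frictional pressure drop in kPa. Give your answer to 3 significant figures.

ΔP ≈ 0.0250 kPa

Q = 336 L/min = 336/60000 = 0.0056 m³/s.
Cross-sectional area A = πD²/4 = π(0.226)²/4 = 0.04011 m²; mean velocity V = Q/A = 0.0056/0.04011 = 0.1396 m/s.
Reynolds number Re = ρVD/μ = 912 · 0.1396 · 0.226 / 0.0431 = 667.6.
Re < 2300 → laminar flow, so f = 64/Re = 64/667.6 = 0.09587 (the turbulent correlation is not needed).
Darcy-Weisbach: ΔP = f(L/D)(ρV²/2) = 0.09587·(6.64/0.226)·(912·0.1396²/2) = 0.09587·29.38·8.886 = 25.03 Pa.
ΔP = 25.03 Pa = 0.0250 kPa.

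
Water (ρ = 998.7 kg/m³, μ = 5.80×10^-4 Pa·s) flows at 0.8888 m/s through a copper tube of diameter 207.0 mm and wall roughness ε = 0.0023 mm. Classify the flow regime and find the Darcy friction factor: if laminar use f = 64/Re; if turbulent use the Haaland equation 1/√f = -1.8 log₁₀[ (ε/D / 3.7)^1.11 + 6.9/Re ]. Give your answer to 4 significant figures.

f ≈ 0.01429

Re = ρVD/μ = 998.7·0.8888·0.207/0.00058 = 3.168e+05.
Re > 4000 → turbulent. ε/D = 2.3e-06/0.207 = 1.11e-05; Haaland: 1/√f = -1.8 log₁₀[7.41e-07 + 2.18e-05] = 8.365, so f = 0.01429.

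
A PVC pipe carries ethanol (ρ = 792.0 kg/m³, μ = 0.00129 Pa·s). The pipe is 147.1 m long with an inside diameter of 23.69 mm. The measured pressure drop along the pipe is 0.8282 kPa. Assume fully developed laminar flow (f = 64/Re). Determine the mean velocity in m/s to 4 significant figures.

V ≈ 0.07654 m/s

For laminar flow, f = 64/Re with Re = ρVD/μ, so Darcy-Weisbach reduces to ΔP = 32μLV/D². Solving for V: V = ΔP·D²/(32μL) = 828.2·(0.02369)²/(32·0.00129·147.1) = 0.07654 m/s.
Check: Re = ρVD/μ = 792·0.07654·0.02369/0.00129 = 1113 < 2300, so the laminar assumption holds.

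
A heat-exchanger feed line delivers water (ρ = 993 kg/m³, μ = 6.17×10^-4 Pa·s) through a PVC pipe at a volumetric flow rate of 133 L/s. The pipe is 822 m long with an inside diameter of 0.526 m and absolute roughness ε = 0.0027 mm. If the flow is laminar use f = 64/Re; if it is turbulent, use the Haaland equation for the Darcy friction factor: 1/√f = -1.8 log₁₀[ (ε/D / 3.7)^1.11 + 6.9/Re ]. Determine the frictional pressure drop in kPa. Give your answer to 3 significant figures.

ΔP ≈ 3.79 kPa

Q = 133 L/s = 133/1000 = 0.133 m³/s.
Cross-sectional area A = πD²/4 = π(0.526)²/4 = 0.2173 m²; mean velocity V = Q/A = 0.133/0.2173 = 0.6121 m/s.
Reynolds number Re = ρVD/μ = 993 · 0.6121 · 0.526 / 0.000617 = 5.181e+05.
Re > 4000 → turbulent. Relative roughness ε/D = 2.7e-06/0.526 = 5.13e-06. Haaland: 1/√f = -1.8 log₁₀[(5.13e-06/3.7)^1.11 + 6.9/5.181e+05] = -1.8 log₁₀[3.15e-07 + 1.33e-05] = 8.758, so f = 0.01304.
Darcy-Weisbach: ΔP = f(L/D)(ρV²/2) = 0.01304·(822/0.526)·(993·0.6121²/2) = 0.01304·1563·186 = 3790 Pa.
ΔP = 3790 Pa = 3.79 kPa.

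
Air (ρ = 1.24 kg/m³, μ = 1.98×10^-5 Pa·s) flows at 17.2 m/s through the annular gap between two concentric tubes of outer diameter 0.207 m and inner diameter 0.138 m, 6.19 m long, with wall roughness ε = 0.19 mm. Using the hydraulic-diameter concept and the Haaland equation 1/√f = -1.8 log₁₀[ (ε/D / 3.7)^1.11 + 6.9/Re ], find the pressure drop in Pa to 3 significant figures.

Hydraulic diameter D_h = 4A/P = D_o - D_i = 0.207 - 0.138 = 0.069 m.
Re = ρVD_h/μ = 1.24·17.2·0.069/1.98e-05 = 7.432e+04.
ε/D_h = 0.00019/0.069 = 0.00275; Haaland gives 1/√f = -1.8 log₁₀[0.000337+9.28e-05] = 6.06, so f = 0.02723.
ΔP = f(L/D_h)(ρV²/2) = 0.02723·6.19/0.069·183.4 = 448.1 Pa.

ΔP ≈ 448 Pa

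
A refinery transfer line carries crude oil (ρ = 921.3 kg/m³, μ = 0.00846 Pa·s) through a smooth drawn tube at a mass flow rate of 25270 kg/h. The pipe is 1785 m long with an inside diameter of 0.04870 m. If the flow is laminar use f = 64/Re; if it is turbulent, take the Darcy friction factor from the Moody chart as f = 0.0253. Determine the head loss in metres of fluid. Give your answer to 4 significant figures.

ṁ = 25270 kg/h = 25270/3600 = 7.019 kg/s.
A = πD²/4 = π(0.0487)²/4 = 0.001863 m²; mean velocity V = ṁ/(ρA) = 7.019/(921.3 · 0.001863) = 4.09 m/s.
Reynolds number Re = ρVD/μ = 921.3 · 4.09 · 0.0487 / 0.00846 = 2.169e+04.
Re > 4000 → turbulent; use the Moody-chart value f = 0.0253.
Darcy-Weisbach: ΔP = f(L/D)(ρV²/2) = 0.0253·(1785/0.0487)·(921.3·4.09²/2) = 0.0253·3.665e+04·7707 = 7.147e+06 Pa.
Head loss h_f = ΔP/(ρg) = 7.147e+06/(921.3·9.81) = 790.7 m.

h_f ≈ 790.7 m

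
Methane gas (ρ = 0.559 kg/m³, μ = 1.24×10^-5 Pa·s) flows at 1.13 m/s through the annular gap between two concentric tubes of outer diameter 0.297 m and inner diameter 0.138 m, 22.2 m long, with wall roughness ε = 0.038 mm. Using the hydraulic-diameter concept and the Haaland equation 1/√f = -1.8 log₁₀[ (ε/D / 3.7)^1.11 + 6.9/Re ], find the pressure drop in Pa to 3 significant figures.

ΔP ≈ 1.64 Pa

Hydraulic diameter D_h = 4A/P = D_o - D_i = 0.297 - 0.138 = 0.159 m.
Re = ρVD_h/μ = 0.559·1.13·0.159/1.24e-05 = 8100.
ε/D_h = 3.8e-05/0.159 = 0.000239; Haaland gives 1/√f = -1.8 log₁₀[2.24e-05+0.000852] = 5.505, so f = 0.033.
ΔP = f(L/D_h)(ρV²/2) = 0.033·22.2/0.159·0.3569 = 1.644 Pa.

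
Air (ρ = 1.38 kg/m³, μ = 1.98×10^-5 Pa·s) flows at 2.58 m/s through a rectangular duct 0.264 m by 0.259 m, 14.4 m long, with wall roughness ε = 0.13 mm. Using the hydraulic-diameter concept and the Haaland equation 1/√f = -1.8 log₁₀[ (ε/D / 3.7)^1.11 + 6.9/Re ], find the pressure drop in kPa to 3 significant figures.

Hydraulic diameter D_h = 4A/P = 4·(0.264·0.259)/(2·(0.264+0.259)) = 0.2735/1.046 = 0.2615 m.
Re = ρVD_h/μ = 1.38·2.58·0.2615/1.98e-05 = 4.702e+04.
ε/D_h = 0.00013/0.2615 = 0.000497; Haaland gives 1/√f = -1.8 log₁₀[5.04e-05+0.000147] = 6.669, so f = 0.02248.
ΔP = f(L/D_h)(ρV²/2) = 0.02248·14.4/0.2615·4.593 = 5.687 Pa.
ΔP = 0.00569 kPa.

ΔP ≈ 0.00569 kPa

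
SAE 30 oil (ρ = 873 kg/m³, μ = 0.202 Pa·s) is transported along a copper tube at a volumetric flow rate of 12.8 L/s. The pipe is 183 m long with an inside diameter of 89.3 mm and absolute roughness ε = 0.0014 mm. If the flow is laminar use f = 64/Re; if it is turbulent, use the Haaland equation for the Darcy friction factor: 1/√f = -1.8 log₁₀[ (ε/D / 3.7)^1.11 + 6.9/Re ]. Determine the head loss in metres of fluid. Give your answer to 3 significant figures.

h_f ≈ 35.4 m

Q = 12.8 L/s = 12.8/1000 = 0.0128 m³/s.
Cross-sectional area A = πD²/4 = π(0.0893)²/4 = 0.006263 m²; mean velocity V = Q/A = 0.0128/0.006263 = 2.044 m/s.
Reynolds number Re = ρVD/μ = 873 · 2.044 · 0.0893 / 0.202 = 788.7.
Re < 2300 → laminar flow, so f = 64/Re = 64/788.7 = 0.08114 (the turbulent correlation is not needed).
Darcy-Weisbach: ΔP = f(L/D)(ρV²/2) = 0.08114·(183/0.0893)·(873·2.044²/2) = 0.08114·2049·1823 = 3.032e+05 Pa.
Head loss h_f = ΔP/(ρg) = 3.032e+05/(873·9.81) = 35.4 m.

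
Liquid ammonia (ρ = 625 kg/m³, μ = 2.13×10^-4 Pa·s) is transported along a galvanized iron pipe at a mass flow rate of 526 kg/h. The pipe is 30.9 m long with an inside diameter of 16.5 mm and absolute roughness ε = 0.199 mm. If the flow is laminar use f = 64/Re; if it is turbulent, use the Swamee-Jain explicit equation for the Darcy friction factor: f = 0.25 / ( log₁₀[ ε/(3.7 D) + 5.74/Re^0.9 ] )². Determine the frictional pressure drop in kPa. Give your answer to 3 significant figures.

ṁ = 526 kg/h = 526/3600 = 0.1461 kg/s.
A = πD²/4 = π(0.0165)²/4 = 0.0002138 m²; mean velocity V = ṁ/(ρA) = 0.1461/(625 · 0.0002138) = 1.093 m/s.
Reynolds number Re = ρVD/μ = 625 · 1.093 · 0.0165 / 0.000213 = 5.293e+04.
Re > 4000 → turbulent. Relative roughness ε/D = 0.000199/0.0165 = 0.0121. Swamee-Jain: f = 0.25/(log₁₀[0.0121/3.7 + 5.74/5.293e+04^0.9])² = 0.25/(log₁₀[0.00326 + 0.000322])² = 0.25/(-2.446)² = 0.04179.
Darcy-Weisbach: ΔP = f(L/D)(ρV²/2) = 0.04179·(30.9/0.0165)·(625·1.093²/2) = 0.04179·1873·373.5 = 2.923e+04 Pa.
ΔP = 2.923e+04 Pa = 29.2 kPa.

ΔP ≈ 29.2 kPa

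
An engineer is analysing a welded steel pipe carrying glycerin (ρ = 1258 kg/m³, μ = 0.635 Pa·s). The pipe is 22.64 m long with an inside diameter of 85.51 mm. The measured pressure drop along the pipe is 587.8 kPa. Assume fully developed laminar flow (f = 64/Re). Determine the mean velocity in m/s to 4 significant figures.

V ≈ 9.343 m/s

For laminar flow, f = 64/Re with Re = ρVD/μ, so Darcy-Weisbach reduces to ΔP = 32μLV/D². Solving for V: V = ΔP·D²/(32μL) = 5.878e+05·(0.08551)²/(32·0.635·22.64) = 9.343 m/s.
Check: Re = ρVD/μ = 1258·9.343·0.08551/0.635 = 1583 < 2300, so the laminar assumption holds.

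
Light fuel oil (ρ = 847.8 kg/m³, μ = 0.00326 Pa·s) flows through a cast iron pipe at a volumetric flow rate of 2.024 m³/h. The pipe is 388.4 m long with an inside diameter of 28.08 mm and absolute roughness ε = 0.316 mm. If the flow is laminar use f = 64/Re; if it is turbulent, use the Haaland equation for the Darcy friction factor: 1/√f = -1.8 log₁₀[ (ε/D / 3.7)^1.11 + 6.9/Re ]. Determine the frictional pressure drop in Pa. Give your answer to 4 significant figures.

Q = 2.024 m³/h = 2.024/3600 = 0.0005622 m³/s.
Cross-sectional area A = πD²/4 = π(0.02808)²/4 = 0.0006193 m²; mean velocity V = Q/A = 0.0005622/0.0006193 = 0.9079 m/s.
Reynolds number Re = ρVD/μ = 847.8 · 0.9079 · 0.02808 / 0.00326 = 6630.
Re > 4000 → turbulent. Relative roughness ε/D = 0.000316/0.02808 = 0.0113. Haaland: 1/√f = -1.8 log₁₀[(0.0113/3.7)^1.11 + 6.9/6630] = -1.8 log₁₀[0.00161 + 0.00104] = 4.639, so f = 0.04648.
Darcy-Weisbach: ΔP = f(L/D)(ρV²/2) = 0.04648·(388.4/0.02808)·(847.8·0.9079²/2) = 0.04648·1.383e+04·349.4 = 2.246e+05 Pa.

ΔP ≈ 224600 Pa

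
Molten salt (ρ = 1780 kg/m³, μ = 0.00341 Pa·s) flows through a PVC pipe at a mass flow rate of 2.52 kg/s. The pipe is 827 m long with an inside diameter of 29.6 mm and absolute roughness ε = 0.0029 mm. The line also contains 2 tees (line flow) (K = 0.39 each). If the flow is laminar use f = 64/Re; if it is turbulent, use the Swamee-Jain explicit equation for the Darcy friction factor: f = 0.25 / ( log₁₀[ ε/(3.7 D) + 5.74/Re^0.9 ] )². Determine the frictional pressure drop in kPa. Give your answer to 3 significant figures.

ΔP ≈ 2460 kPa

A = πD²/4 = π(0.0296)²/4 = 0.0006881 m²; mean velocity V = ṁ/(ρA) = 2.52/(1780 · 0.0006881) = 2.057 m/s.
Reynolds number Re = ρVD/μ = 1780 · 2.057 · 0.0296 / 0.00341 = 3.179e+04.
Re > 4000 → turbulent. Relative roughness ε/D = 2.9e-06/0.0296 = 9.8e-05. Swamee-Jain: f = 0.25/(log₁₀[9.8e-05/3.7 + 5.74/3.179e+04^0.9])² = 0.25/(log₁₀[2.65e-05 + 0.000509])² = 0.25/(-3.271)² = 0.02336.
Total minor-loss coefficient ΣK = 2·0.39 = 0.78.
ΔP = [f·L/D + ΣK]·(ρV²/2) = [0.02336·827/0.0296 + 0.78]·(1780·2.057²/2) = [652.8 + 0.78]·3767 = 2.462e+06 Pa.
ΔP = 2.462e+06 Pa = 2460 kPa.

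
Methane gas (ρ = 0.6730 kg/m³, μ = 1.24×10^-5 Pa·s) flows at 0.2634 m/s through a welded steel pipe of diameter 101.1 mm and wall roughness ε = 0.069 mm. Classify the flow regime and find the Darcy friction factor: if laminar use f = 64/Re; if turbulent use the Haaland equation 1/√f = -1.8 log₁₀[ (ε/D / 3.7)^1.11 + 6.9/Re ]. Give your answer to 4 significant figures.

f ≈ 0.04428

Re = ρVD/μ = 0.673·0.2634·0.1011/1.24e-05 = 1445.
Re < 2300 → laminar, so f = 64/Re = 0.04428 (roughness is irrelevant in laminar flow).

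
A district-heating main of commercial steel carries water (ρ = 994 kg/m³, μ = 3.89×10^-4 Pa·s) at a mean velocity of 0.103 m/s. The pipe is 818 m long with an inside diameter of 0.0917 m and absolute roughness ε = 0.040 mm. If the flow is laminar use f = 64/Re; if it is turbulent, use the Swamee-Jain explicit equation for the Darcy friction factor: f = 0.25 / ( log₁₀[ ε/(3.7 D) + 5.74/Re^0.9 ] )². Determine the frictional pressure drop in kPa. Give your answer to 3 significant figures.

Reynolds number Re = ρVD/μ = 994 · 0.103 · 0.0917 / 0.000389 = 2.413e+04.
Re > 4000 → turbulent. Relative roughness ε/D = 4e-05/0.0917 = 0.000436. Swamee-Jain: f = 0.25/(log₁₀[0.000436/3.7 + 5.74/2.413e+04^0.9])² = 0.25/(log₁₀[0.000118 + 0.000652])² = 0.25/(-3.113)² = 0.02579.
Darcy-Weisbach: ΔP = f(L/D)(ρV²/2) = 0.02579·(818/0.0917)·(994·0.103²/2) = 0.02579·8920·5.273 = 1213 Pa.
ΔP = 1213 Pa = 1.21 kPa.

ΔP ≈ 1.21 kPa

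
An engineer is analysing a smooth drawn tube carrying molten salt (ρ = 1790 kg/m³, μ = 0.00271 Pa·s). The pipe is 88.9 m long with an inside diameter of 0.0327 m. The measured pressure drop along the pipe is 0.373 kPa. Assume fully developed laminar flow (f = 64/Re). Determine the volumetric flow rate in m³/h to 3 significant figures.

For laminar flow, f = 64/Re with Re = ρVD/μ, so Darcy-Weisbach reduces to ΔP = 32μLV/D². Solving for V: V = ΔP·D²/(32μL) = 373·(0.0327)²/(32·0.00271·88.9) = 0.05173 m/s.
Check: Re = ρVD/μ = 1790·0.05173·0.0327/0.00271 = 1117 < 2300, so the laminar assumption holds.
Q = V·A = 0.05173·(π/4·0.0327²) = 4.345e-05 m³/s = 0.156 m³/h.

Q ≈ 0.156 m³/h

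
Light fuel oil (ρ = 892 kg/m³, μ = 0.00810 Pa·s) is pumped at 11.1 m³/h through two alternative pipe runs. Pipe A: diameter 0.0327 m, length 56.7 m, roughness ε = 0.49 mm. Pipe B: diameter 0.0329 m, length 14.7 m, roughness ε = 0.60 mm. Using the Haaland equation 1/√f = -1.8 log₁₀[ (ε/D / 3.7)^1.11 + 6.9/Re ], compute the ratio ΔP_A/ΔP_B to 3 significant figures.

Pipe A: V = Q/A = 0.003083/0.0008398 = 3.671 m/s; Re = 1.322e+04; ε/D = 0.015; Haaland → f = 0.04696; ΔP_A = f(L/D)(ρV²/2) = 4.895e+05 Pa.
Pipe B: V = Q/A = 0.003083/0.0008501 = 3.627 m/s; Re = 1.314e+04; ε/D = 0.0182; Haaland → f = 0.04998; ΔP_B = f(L/D)(ρV²/2) = 1.31e+05 Pa.
ΔP_A/ΔP_B = 4.895e+05/1.31e+05 = 3.74.

ΔP_A/ΔP_B ≈ 3.74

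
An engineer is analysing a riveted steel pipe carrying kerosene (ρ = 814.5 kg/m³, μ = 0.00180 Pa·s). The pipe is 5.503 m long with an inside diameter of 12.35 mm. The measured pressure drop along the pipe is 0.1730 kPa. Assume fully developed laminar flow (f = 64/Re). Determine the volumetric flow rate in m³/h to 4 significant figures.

Q ≈ 0.03590 m³/h

For laminar flow, f = 64/Re with Re = ρVD/μ, so Darcy-Weisbach reduces to ΔP = 32μLV/D². Solving for V: V = ΔP·D²/(32μL) = 173·(0.01235)²/(32·0.0018·5.503) = 0.08324 m/s.
Check: Re = ρVD/μ = 814.5·0.08324·0.01235/0.0018 = 465.2 < 2300, so the laminar assumption holds.
Q = V·A = 0.08324·(π/4·0.01235²) = 9.972e-06 m³/s = 0.03590 m³/h.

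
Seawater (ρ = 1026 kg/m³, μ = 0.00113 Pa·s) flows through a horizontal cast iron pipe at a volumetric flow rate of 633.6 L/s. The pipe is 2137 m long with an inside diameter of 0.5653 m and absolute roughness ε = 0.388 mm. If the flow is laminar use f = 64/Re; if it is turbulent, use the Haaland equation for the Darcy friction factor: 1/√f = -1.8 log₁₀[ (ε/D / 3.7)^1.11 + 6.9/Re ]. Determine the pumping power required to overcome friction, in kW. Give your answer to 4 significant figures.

Q = 633.6 L/s = 633.6/1000 = 0.6336 m³/s.
Cross-sectional area A = πD²/4 = π(0.5653)²/4 = 0.251 m²; mean velocity V = Q/A = 0.6336/0.251 = 2.524 m/s.
Reynolds number Re = ρVD/μ = 1026 · 2.524 · 0.5653 / 0.00113 = 1.296e+06.
Re > 4000 → turbulent. Relative roughness ε/D = 0.000388/0.5653 = 0.000686. Haaland: 1/√f = -1.8 log₁₀[(0.000686/3.7)^1.11 + 6.9/1.296e+06] = -1.8 log₁₀[7.21e-05 + 5.33e-06] = 7.4, so f = 0.01826.
Darcy-Weisbach: ΔP = f(L/D)(ρV²/2) = 0.01826·(2137/0.5653)·(1026·2.524²/2) = 0.01826·3780·3269 = 2.257e+05 Pa.
Pumping power P = QΔP = 0.6336·2.257e+05 = 142990 W = 143.0 kW.

P ≈ 143.0 kW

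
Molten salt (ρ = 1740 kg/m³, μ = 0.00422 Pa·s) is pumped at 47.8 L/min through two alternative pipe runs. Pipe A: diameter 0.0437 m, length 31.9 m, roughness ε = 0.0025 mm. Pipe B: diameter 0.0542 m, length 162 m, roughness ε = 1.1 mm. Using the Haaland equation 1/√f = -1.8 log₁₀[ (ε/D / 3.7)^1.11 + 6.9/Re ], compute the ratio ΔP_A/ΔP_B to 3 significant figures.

ΔP_A/ΔP_B ≈ 0.338

Pipe A: V = Q/A = 0.0007967/0.0015 = 0.5312 m/s; Re = 9571; ε/D = 5.72e-05; Haaland → f = 0.03132; ΔP_A = f(L/D)(ρV²/2) = 5611 Pa.
Pipe B: V = Q/A = 0.0007967/0.002307 = 0.3453 m/s; Re = 7717; ε/D = 0.0203; Haaland → f = 0.05362; ΔP_B = f(L/D)(ρV²/2) = 1.662e+04 Pa.
ΔP_A/ΔP_B = 5611/1.662e+04 = 0.338.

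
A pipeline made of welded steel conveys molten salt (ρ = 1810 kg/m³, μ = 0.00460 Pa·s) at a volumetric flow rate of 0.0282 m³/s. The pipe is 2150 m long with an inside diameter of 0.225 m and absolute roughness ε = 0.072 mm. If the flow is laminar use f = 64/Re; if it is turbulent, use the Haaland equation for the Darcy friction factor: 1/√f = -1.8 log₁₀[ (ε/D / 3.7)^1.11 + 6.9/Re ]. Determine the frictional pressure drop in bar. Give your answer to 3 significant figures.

ΔP ≈ 0.905 bar

Cross-sectional area A = πD²/4 = π(0.225)²/4 = 0.03976 m²; mean velocity V = Q/A = 0.0282/0.03976 = 0.7092 m/s.
Reynolds number Re = ρVD/μ = 1810 · 0.7092 · 0.225 / 0.0046 = 6.279e+04.
Re > 4000 → turbulent. Relative roughness ε/D = 7.2e-05/0.225 = 0.00032. Haaland: 1/√f = -1.8 log₁₀[(0.00032/3.7)^1.11 + 6.9/6.279e+04] = -1.8 log₁₀[3.09e-05 + 0.00011] = 6.933, so f = 0.02081.
Darcy-Weisbach: ΔP = f(L/D)(ρV²/2) = 0.02081·(2150/0.225)·(1810·0.7092²/2) = 0.02081·9556·455.2 = 9.051e+04 Pa.
ΔP = 9.051e+04 Pa = 0.905 bar.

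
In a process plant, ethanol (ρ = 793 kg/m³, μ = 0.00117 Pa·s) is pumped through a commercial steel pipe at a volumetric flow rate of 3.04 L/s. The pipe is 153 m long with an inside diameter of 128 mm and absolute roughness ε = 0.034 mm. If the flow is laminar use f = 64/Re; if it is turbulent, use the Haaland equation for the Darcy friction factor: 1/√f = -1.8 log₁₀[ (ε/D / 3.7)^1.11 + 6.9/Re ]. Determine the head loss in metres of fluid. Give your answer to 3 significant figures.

Q = 3.04 L/s = 3.04/1000 = 0.00304 m³/s.
Cross-sectional area A = πD²/4 = π(0.128)²/4 = 0.01287 m²; mean velocity V = Q/A = 0.00304/0.01287 = 0.2362 m/s.
Reynolds number Re = ρVD/μ = 793 · 0.2362 · 0.128 / 0.00117 = 2.05e+04.
Re > 4000 → turbulent. Relative roughness ε/D = 3.4e-05/0.128 = 0.000266. Haaland: 1/√f = -1.8 log₁₀[(0.000266/3.7)^1.11 + 6.9/2.05e+04] = -1.8 log₁₀[2.51e-05 + 0.000337] = 6.195, so f = 0.02606.
Darcy-Weisbach: ΔP = f(L/D)(ρV²/2) = 0.02606·(153/0.128)·(793·0.2362²/2) = 0.02606·1195·22.13 = 689.3 Pa.
Head loss h_f = ΔP/(ρg) = 689.3/(793·9.81) = 0.0886 m.

h_f ≈ 0.0886 m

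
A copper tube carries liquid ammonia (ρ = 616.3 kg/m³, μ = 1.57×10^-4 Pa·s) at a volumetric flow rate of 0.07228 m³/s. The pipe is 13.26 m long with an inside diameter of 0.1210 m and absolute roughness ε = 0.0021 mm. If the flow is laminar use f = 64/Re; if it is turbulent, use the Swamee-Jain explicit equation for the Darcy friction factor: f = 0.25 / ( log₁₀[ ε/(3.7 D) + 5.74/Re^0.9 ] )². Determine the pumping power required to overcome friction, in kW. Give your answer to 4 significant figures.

Cross-sectional area A = πD²/4 = π(0.121)²/4 = 0.0115 m²; mean velocity V = Q/A = 0.07228/0.0115 = 6.286 m/s.
Reynolds number Re = ρVD/μ = 616.3 · 6.286 · 0.121 / 0.000157 = 2.986e+06.
Re > 4000 → turbulent. Relative roughness ε/D = 2.1e-06/0.121 = 1.74e-05. Swamee-Jain: f = 0.25/(log₁₀[1.74e-05/3.7 + 5.74/2.986e+06^0.9])² = 0.25/(log₁₀[4.69e-06 + 8.54e-06])² = 0.25/(-4.878)² = 0.0105.
Darcy-Weisbach: ΔP = f(L/D)(ρV²/2) = 0.0105·(13.26/0.121)·(616.3·6.286²/2) = 0.0105·109.6·1.218e+04 = 1.402e+04 Pa.
Pumping power P = QΔP = 0.07228·1.402e+04 = 1013.0 W = 1.013 kW.

P ≈ 1.013 kW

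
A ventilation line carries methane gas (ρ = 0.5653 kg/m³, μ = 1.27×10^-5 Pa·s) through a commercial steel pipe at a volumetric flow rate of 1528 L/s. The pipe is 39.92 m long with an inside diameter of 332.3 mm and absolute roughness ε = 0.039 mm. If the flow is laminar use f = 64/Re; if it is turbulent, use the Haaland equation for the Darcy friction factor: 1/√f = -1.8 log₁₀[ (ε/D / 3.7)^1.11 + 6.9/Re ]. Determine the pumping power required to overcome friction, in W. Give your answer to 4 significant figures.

Q = 1528 L/s = 1528/1000 = 1.528 m³/s.
Cross-sectional area A = πD²/4 = π(0.3323)²/4 = 0.08673 m²; mean velocity V = Q/A = 1.528/0.08673 = 17.62 m/s.
Reynolds number Re = ρVD/μ = 0.5653 · 17.62 · 0.3323 / 1.27e-05 = 2.606e+05.
Re > 4000 → turbulent. Relative roughness ε/D = 3.9e-05/0.3323 = 0.000117. Haaland: 1/√f = -1.8 log₁₀[(0.000117/3.7)^1.11 + 6.9/2.606e+05] = -1.8 log₁₀[1.02e-05 + 2.65e-05] = 7.985, so f = 0.01568.
Darcy-Weisbach: ΔP = f(L/D)(ρV²/2) = 0.01568·(39.92/0.3323)·(0.5653·17.62²/2) = 0.01568·120.1·87.74 = 165.3 Pa.
Pumping power P = QΔP = 1.528·165.3 = 252.59 W = 252.6 W.

P ≈ 252.6 W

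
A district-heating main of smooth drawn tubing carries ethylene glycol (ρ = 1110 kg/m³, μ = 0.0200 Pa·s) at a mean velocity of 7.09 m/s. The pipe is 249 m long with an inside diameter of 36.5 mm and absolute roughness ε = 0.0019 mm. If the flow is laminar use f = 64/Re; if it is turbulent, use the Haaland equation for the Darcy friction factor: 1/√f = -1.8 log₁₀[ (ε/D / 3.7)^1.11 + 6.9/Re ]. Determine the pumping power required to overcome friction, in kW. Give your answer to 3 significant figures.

P ≈ 39.7 kW

Reynolds number Re = ρVD/μ = 1110 · 7.09 · 0.0365 / 0.02 = 1.436e+04.
Re > 4000 → turbulent. Relative roughness ε/D = 1.9e-06/0.0365 = 5.21e-05. Haaland: 1/√f = -1.8 log₁₀[(5.21e-05/3.7)^1.11 + 6.9/1.436e+04] = -1.8 log₁₀[4.12e-06 + 0.00048] = 5.966, so f = 0.02809.
Darcy-Weisbach: ΔP = f(L/D)(ρV²/2) = 0.02809·(249/0.0365)·(1110·7.09²/2) = 0.02809·6822·2.79e+04 = 5.346e+06 Pa.
Q = V·A = 7.09·0.001046 = 0.007419 m³/s.
Pumping power P = QΔP = 0.007419·5.346e+06 = 39660 W = 39.7 kW.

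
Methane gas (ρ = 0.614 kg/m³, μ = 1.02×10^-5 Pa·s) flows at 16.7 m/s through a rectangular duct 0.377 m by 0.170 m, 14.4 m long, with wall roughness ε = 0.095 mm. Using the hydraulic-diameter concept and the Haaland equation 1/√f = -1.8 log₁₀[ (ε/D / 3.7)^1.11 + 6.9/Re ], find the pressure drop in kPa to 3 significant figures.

ΔP ≈ 0.0939 kPa

Hydraulic diameter D_h = 4A/P = 4·(0.377·0.17)/(2·(0.377+0.17)) = 0.2564/1.094 = 0.2343 m.
Re = ρVD_h/μ = 0.614·16.7·0.2343/1.02e-05 = 2.356e+05.
ε/D_h = 9.5e-05/0.2343 = 0.000405; Haaland gives 1/√f = -1.8 log₁₀[4.02e-05+2.93e-05] = 7.485, so f = 0.01785.
ΔP = f(L/D_h)(ρV²/2) = 0.01785·14.4/0.2343·85.62 = 93.92 Pa.
ΔP = 0.0939 kPa.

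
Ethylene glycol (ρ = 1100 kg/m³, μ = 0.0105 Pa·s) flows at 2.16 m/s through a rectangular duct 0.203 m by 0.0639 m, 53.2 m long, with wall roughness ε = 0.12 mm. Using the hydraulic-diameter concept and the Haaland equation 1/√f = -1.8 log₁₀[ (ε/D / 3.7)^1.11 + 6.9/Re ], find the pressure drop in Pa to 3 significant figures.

ΔP ≈ 38700 Pa

Hydraulic diameter D_h = 4A/P = 4·(0.203·0.0639)/(2·(0.203+0.0639)) = 0.05189/0.5338 = 0.0972 m.
Re = ρVD_h/μ = 1100·2.16·0.0972/0.0105 = 2.2e+04.
ε/D_h = 0.00012/0.0972 = 0.00123; Haaland gives 1/√f = -1.8 log₁₀[0.000138+0.000314] = 6.021, so f = 0.02759.
ΔP = f(L/D_h)(ρV²/2) = 0.02759·53.2/0.0972·2566 = 3.874e+04 Pa.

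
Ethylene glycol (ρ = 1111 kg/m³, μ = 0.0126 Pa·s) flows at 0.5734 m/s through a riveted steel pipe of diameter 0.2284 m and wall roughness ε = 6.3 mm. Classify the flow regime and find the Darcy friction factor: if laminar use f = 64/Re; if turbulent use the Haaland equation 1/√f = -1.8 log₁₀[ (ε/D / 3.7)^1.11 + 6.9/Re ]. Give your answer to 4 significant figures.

f ≈ 0.05806

Re = ρVD/μ = 1111·0.5734·0.2284/0.0126 = 1.155e+04.
Re > 4000 → turbulent. ε/D = 0.0063/0.2284 = 0.0276; Haaland: 1/√f = -1.8 log₁₀[0.00435 + 0.000598] = 4.15, so f = 0.05806.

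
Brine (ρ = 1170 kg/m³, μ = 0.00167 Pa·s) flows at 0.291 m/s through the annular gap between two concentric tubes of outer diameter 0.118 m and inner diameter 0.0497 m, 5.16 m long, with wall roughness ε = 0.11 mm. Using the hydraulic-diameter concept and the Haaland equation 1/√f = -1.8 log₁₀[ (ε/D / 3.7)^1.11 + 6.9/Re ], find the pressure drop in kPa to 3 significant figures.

Hydraulic diameter D_h = 4A/P = D_o - D_i = 0.118 - 0.0497 = 0.0683 m.
Re = ρVD_h/μ = 1170·0.291·0.0683/0.00167 = 1.392e+04.
ε/D_h = 0.00011/0.0683 = 0.00161; Haaland gives 1/√f = -1.8 log₁₀[0.000186+0.000496] = 5.7, so f = 0.03078.
ΔP = f(L/D_h)(ρV²/2) = 0.03078·5.16/0.0683·49.54 = 115.2 Pa.
ΔP = 0.115 kPa.

ΔP ≈ 0.115 kPa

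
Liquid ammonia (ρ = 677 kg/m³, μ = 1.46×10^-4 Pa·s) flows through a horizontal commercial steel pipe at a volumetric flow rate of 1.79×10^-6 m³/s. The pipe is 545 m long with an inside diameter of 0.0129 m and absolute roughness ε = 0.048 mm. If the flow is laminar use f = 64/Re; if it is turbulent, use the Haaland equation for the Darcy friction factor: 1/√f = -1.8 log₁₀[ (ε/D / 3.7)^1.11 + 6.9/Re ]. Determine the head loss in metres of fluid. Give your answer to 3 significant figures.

h_f ≈ 0.0316 m

Cross-sectional area A = πD²/4 = π(0.0129)²/4 = 0.0001307 m²; mean velocity V = Q/A = 1.79e-06/0.0001307 = 0.0137 m/s.
Reynolds number Re = ρVD/μ = 677 · 0.0137 · 0.0129 / 0.000146 = 819.2.
Re < 2300 → laminar flow, so f = 64/Re = 64/819.2 = 0.07812 (the turbulent correlation is not needed).
Darcy-Weisbach: ΔP = f(L/D)(ρV²/2) = 0.07812·(545/0.0129)·(677·0.0137²/2) = 0.07812·4.225e+04·0.06349 = 209.6 Pa.
Head loss h_f = ΔP/(ρg) = 209.6/(677·9.81) = 0.0316 m.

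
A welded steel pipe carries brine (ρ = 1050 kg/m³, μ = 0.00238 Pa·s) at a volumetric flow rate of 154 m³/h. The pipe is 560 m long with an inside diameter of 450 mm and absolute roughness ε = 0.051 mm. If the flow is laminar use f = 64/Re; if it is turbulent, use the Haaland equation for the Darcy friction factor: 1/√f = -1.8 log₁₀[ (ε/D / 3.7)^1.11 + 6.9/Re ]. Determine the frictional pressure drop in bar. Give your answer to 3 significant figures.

ΔP ≈ 0.00981 bar

Q = 154 m³/h = 154/3600 = 0.04278 m³/s.
Cross-sectional area A = πD²/4 = π(0.45)²/4 = 0.159 m²; mean velocity V = Q/A = 0.04278/0.159 = 0.269 m/s.
Reynolds number Re = ρVD/μ = 1050 · 0.269 · 0.45 / 0.00238 = 5.34e+04.
Re > 4000 → turbulent. Relative roughness ε/D = 5.1e-05/0.45 = 0.000113. Haaland: 1/√f = -1.8 log₁₀[(0.000113/3.7)^1.11 + 6.9/5.34e+04] = -1.8 log₁₀[9.76e-06 + 0.000129] = 6.943, so f = 0.02075.
Darcy-Weisbach: ΔP = f(L/D)(ρV²/2) = 0.02075·(560/0.45)·(1050·0.269²/2) = 0.02075·1244·37.98 = 980.6 Pa.
ΔP = 980.6 Pa = 0.00981 bar.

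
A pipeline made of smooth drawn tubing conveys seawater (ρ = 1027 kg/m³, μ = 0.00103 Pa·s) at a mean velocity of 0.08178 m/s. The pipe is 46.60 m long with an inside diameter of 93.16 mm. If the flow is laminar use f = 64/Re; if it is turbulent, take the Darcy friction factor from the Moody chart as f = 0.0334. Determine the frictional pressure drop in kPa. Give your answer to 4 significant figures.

Reynolds number Re = ρVD/μ = 1027 · 0.08178 · 0.09316 / 0.00103 = 7596.
Re > 4000 → turbulent; use the Moody-chart value f = 0.0334.
Darcy-Weisbach: ΔP = f(L/D)(ρV²/2) = 0.0334·(46.6/0.09316)·(1027·0.08178²/2) = 0.0334·500.2·3.434 = 57.38 Pa.
ΔP = 57.38 Pa = 0.05738 kPa.

ΔP ≈ 0.05738 kPa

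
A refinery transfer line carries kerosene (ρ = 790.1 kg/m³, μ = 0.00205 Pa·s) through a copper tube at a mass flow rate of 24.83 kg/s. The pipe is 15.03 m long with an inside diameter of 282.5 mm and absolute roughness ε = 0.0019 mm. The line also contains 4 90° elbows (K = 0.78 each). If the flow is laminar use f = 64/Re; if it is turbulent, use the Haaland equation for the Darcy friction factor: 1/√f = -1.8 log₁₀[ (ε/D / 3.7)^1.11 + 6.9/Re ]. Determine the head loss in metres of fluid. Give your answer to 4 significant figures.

A = πD²/4 = π(0.2825)²/4 = 0.06268 m²; mean velocity V = ṁ/(ρA) = 24.83/(790.1 · 0.06268) = 0.5014 m/s.
Reynolds number Re = ρVD/μ = 790.1 · 0.5014 · 0.2825 / 0.00205 = 5.459e+04.
Re > 4000 → turbulent. Relative roughness ε/D = 1.9e-06/0.2825 = 6.73e-06. Haaland: 1/√f = -1.8 log₁₀[(6.73e-06/3.7)^1.11 + 6.9/5.459e+04] = -1.8 log₁₀[4.25e-07 + 0.000126] = 7.014, so f = 0.02033.
Total minor-loss coefficient ΣK = 4·0.78 = 3.12.
ΔP = [f·L/D + ΣK]·(ρV²/2) = [0.02033·15.03/0.2825 + 3.12]·(790.1·0.5014²/2) = [1.081 + 3.12]·99.31 = 417.2 Pa.
Head loss h_f = ΔP/(ρg) = 417.2/(790.1·9.81) = 0.05383 m.

h_f ≈ 0.05383 m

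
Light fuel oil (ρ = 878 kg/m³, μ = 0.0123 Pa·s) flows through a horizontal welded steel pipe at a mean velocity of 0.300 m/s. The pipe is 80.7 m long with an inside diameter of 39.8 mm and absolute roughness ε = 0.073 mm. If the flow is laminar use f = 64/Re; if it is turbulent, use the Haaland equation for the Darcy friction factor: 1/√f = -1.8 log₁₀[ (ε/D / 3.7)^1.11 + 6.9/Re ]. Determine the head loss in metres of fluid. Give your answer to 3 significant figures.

h_f ≈ 0.698 m

Reynolds number Re = ρVD/μ = 878 · 0.3 · 0.0398 / 0.0123 = 852.3.
Re < 2300 → laminar flow, so f = 64/Re = 64/852.3 = 0.07509 (the turbulent correlation is not needed).
Darcy-Weisbach: ΔP = f(L/D)(ρV²/2) = 0.07509·(80.7/0.0398)·(878·0.3²/2) = 0.07509·2028·39.51 = 6016 Pa.
Head loss h_f = ΔP/(ρg) = 6016/(878·9.81) = 0.698 m.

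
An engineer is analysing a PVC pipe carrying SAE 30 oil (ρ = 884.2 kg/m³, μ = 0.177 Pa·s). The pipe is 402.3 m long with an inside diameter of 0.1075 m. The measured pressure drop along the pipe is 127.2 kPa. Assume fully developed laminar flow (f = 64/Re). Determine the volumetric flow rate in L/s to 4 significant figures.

For laminar flow, f = 64/Re with Re = ρVD/μ, so Darcy-Weisbach reduces to ΔP = 32μLV/D². Solving for V: V = ΔP·D²/(32μL) = 1.272e+05·(0.1075)²/(32·0.177·402.3) = 0.6451 m/s.
Check: Re = ρVD/μ = 884.2·0.6451·0.1075/0.177 = 346.4 < 2300, so the laminar assumption holds.
Q = V·A = 0.6451·(π/4·0.1075²) = 0.005855 m³/s = 5.855 L/s.

Q ≈ 5.855 L/s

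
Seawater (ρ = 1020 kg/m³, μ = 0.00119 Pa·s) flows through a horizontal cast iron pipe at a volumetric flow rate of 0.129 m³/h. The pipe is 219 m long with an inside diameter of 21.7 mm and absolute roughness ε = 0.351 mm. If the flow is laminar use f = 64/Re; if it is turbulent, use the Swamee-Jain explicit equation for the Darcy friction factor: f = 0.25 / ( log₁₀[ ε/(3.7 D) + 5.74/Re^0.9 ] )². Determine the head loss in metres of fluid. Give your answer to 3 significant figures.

Q = 0.129 m³/h = 0.129/3600 = 3.583e-05 m³/s.
Cross-sectional area A = πD²/4 = π(0.0217)²/4 = 0.0003698 m²; mean velocity V = Q/A = 3.583e-05/0.0003698 = 0.09689 m/s.
Reynolds number Re = ρVD/μ = 1020 · 0.09689 · 0.0217 / 0.00119 = 1802.
Re < 2300 → laminar flow, so f = 64/Re = 64/1802 = 0.03551 (the turbulent correlation is not needed).
Darcy-Weisbach: ΔP = f(L/D)(ρV²/2) = 0.03551·(219/0.0217)·(1020·0.09689²/2) = 0.03551·1.009e+04·4.788 = 1716 Pa.
Head loss h_f = ΔP/(ρg) = 1716/(1020·9.81) = 0.171 m.

h_f ≈ 0.171 m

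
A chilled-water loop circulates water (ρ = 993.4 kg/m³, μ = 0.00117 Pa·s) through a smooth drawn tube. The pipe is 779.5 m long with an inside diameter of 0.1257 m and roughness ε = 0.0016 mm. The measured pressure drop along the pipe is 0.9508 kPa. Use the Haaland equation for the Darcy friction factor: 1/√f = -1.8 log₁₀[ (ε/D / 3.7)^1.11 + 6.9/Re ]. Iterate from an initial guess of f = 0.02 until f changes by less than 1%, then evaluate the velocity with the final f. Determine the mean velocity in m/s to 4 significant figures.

V ≈ 0.1010 m/s

Rearranging Darcy-Weisbach: V = √(2·ΔP·D/(f·L·ρ)). With ε/D = 1.6e-06/0.1257 = 1.27e-05, iterate starting from f = 0.02:
  f = 0.02 → V = √(2·950.8·0.1257/(0.02·779.5·993.4)) = 0.1242 m/s; Re = ρVD/μ = 1.326e+04; f → 0.02864
  f = 0.02864 → V = 0.1038 m/s; Re = 1.108e+04; f → 0.03004
  f = 0.03004 → V = 0.1014 m/s; Re = 1.082e+04; f → 0.03024
Converged (Δf/f < 1%). With the final f = 0.03024: V = √(2·950.8·0.1257/(0.03024·779.5·993.4)) = 0.101 m/s.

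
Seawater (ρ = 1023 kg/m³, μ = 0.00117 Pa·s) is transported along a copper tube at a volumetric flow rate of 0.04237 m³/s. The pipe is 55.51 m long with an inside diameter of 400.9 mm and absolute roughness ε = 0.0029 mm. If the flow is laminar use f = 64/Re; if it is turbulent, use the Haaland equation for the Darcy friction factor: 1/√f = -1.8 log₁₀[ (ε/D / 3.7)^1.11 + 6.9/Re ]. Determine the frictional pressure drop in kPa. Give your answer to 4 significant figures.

ΔP ≈ 0.1377 kPa

Cross-sectional area A = πD²/4 = π(0.4009)²/4 = 0.1262 m²; mean velocity V = Q/A = 0.04237/0.1262 = 0.3357 m/s.
Reynolds number Re = ρVD/μ = 1023 · 0.3357 · 0.4009 / 0.00117 = 1.177e+05.
Re > 4000 → turbulent. Relative roughness ε/D = 2.9e-06/0.4009 = 7.23e-06. Haaland: 1/√f = -1.8 log₁₀[(7.23e-06/3.7)^1.11 + 6.9/1.177e+05] = -1.8 log₁₀[4.6e-07 + 5.86e-05] = 7.611, so f = 0.01726.
Darcy-Weisbach: ΔP = f(L/D)(ρV²/2) = 0.01726·(55.51/0.4009)·(1023·0.3357²/2) = 0.01726·138.5·57.63 = 137.7 Pa.
ΔP = 137.7 Pa = 0.1377 kPa.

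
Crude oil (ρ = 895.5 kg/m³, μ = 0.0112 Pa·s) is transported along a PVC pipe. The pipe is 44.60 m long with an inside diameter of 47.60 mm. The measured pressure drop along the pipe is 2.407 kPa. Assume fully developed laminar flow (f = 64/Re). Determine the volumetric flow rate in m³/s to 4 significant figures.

For laminar flow, f = 64/Re with Re = ρVD/μ, so Darcy-Weisbach reduces to ΔP = 32μLV/D². Solving for V: V = ΔP·D²/(32μL) = 2407·(0.0476)²/(32·0.0112·44.6) = 0.3412 m/s.
Check: Re = ρVD/μ = 895.5·0.3412·0.0476/0.0112 = 1298 < 2300, so the laminar assumption holds.
Q = V·A = 0.3412·(π/4·0.0476²) = 0.0006071 m³/s = 6.071×10^-4 m³/s.

Q ≈ 6.071×10^-4 m³/s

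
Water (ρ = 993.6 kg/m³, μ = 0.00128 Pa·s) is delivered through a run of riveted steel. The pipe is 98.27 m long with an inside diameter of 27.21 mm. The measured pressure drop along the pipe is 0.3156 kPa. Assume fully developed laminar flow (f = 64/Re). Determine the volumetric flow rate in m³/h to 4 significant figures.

Q ≈ 0.1215 m³/h

For laminar flow, f = 64/Re with Re = ρVD/μ, so Darcy-Weisbach reduces to ΔP = 32μLV/D². Solving for V: V = ΔP·D²/(32μL) = 315.6·(0.02721)²/(32·0.00128·98.27) = 0.05805 m/s.
Check: Re = ρVD/μ = 993.6·0.05805·0.02721/0.00128 = 1226 < 2300, so the laminar assumption holds.
Q = V·A = 0.05805·(π/4·0.02721²) = 3.376e-05 m³/s = 0.1215 m³/h.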